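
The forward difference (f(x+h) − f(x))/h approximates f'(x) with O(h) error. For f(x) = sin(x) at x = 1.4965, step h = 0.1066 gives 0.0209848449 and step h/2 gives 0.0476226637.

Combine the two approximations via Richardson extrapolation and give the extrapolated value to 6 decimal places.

With r = 1 the leading error scales as h^1, so the weight is 2^1 = 2.
2^1*A(h/2) = 0.0952453274; minus A(h) gives 0.0742604825.
Extrapolated: 0.0742604825 / 1 = 0.0742604825

0.074260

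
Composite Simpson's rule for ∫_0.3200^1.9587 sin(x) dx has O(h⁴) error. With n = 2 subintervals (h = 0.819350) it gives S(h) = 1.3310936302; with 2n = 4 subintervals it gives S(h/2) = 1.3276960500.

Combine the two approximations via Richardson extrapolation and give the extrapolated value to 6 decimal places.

1.327470

Order 4 gives 2^r = 16 and 2^r − 1 = 15.
Top: 16(1.3276960500) − (1.3310936302) = 19.9120431698
Divide by 2^4 − 1 = 15.
So the Richardson estimate is 1.3274695447.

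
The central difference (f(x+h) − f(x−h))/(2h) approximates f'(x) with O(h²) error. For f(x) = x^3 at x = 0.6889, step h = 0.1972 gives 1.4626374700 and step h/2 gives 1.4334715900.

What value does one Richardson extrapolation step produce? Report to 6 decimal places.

Order 2 gives 2^r = 4 and 2^r − 1 = 3.
4*1.4334715900 = 5.7338863600; 5.7338863600 − 1.4626374700 = 4.2712488900
(4*1.4334715900 − 1.4626374700)/(4 − 1) = 1.4237496300

1.423750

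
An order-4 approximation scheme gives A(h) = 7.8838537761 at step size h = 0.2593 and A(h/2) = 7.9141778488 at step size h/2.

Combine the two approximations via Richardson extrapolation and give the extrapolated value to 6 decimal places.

7.916199

Order 4 gives 2^r = 16 and 2^r − 1 = 15.
16*7.9141778488 = 126.6268455808; subtract 7.8838537761 → 118.7429918047
118.7429918047 ÷ 15 = 7.9161994536
Correction |R − A(h/2)| = 2.022e-03; gap |A(h/2) − A(h)| = 3.032e-02.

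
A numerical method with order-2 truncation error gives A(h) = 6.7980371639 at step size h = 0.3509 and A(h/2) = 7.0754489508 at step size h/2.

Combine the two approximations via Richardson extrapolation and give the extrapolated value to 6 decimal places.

7.167920

r = 2, so 2^r = 4.
2^2·A(h/2) = 28.3017958032; minus A(h) gives 21.5037586393.
Denominator 4 − 1 = 3.
(4·7.0754489508 − 6.7980371639)/(4 − 1) = 7.1679195464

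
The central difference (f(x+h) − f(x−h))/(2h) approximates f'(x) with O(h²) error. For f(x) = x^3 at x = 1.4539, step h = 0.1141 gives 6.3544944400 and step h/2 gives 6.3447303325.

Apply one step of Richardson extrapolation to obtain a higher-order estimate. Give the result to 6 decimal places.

r = 2: numerator weight 4, denominator 3.
Numerator 4 × A(h/2) − A(h) = 4 × 6.3447303325 − 6.3544944400 = 19.0244268900
Denominator 4 − 1 = 3.
Result: 6.3414756300
Shift from A(h/2): −0.0032547025.

6.341476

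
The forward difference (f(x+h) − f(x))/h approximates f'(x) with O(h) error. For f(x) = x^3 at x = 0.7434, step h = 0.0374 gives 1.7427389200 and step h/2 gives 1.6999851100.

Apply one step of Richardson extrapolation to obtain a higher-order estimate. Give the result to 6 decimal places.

Error is O(h^1); halving h shrinks it by 2^1 = 2.
2·1.6999851100 = 3.3999702200; 3.3999702200 − 1.7427389200 = 1.6572313000
Denominator 2 − 1 = 1.
Extrapolated: 1.6572313000 / 1 = 1.6572313000
Gap between inputs: 4.275e-02; correction applied: −0.0427538100.

1.657231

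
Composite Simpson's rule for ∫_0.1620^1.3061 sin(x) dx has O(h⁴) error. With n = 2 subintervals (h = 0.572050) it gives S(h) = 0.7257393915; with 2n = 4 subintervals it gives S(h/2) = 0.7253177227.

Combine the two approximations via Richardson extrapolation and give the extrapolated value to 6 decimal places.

0.725290

r = 4: numerator weight 16, denominator 15.
2^4·A(h/2) = 11.6050835632; minus A(h) gives 10.8793441717.
(16·0.7253177227 − 0.7257393915)/(16 − 1) = 0.7252896114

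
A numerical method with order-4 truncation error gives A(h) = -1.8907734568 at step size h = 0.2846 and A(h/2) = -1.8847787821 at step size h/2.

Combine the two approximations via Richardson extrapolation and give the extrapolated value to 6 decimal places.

r = 4, so 2^r = 16.
Top: 16(-1.8847787821) − (-1.8907734568) = -28.2656870568
Denominator 16 − 1 = 15.
Result: -1.8843791371
Gap between inputs: 5.995e-03; correction applied: +0.0003996450.

-1.884379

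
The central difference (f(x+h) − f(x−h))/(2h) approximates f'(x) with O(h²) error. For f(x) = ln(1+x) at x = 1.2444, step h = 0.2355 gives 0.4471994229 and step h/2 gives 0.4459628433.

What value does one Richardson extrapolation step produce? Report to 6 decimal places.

Order 2 gives 2^r = 4 and 2^r − 1 = 3.
4*0.4459628433 = 1.7838513732; subtract 0.4471994229 → 1.3366519503
R = 1.3366519503/3 = 0.4455506501
Shift from A(h/2): −0.0004121932.

0.445551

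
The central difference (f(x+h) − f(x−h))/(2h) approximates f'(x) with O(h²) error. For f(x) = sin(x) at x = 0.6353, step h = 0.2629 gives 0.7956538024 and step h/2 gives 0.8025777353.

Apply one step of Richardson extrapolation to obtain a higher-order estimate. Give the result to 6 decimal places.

The method has order 2: 2^2 = 4.
Numerator 4 × A(h/2) − A(h) = 4 × 0.8025777353 − 0.7956538024 = 2.4146571388
Denominator 4 − 1 = 3.
(4 × 0.8025777353 − 0.7956538024)/(4 − 1) = 0.8048857129

0.804886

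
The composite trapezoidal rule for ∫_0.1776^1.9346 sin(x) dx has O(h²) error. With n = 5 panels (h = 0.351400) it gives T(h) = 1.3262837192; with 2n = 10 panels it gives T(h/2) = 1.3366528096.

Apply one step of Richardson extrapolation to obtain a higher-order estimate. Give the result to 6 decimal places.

r = 2, so 2^r = 4.
4·1.3366528096 = 5.3466112384; subtract 1.3262837192 → 4.0203275192
Denominator 4 − 1 = 3.
(4·1.3366528096 − 1.3262837192)/(4 − 1) = 1.3401091731

1.340109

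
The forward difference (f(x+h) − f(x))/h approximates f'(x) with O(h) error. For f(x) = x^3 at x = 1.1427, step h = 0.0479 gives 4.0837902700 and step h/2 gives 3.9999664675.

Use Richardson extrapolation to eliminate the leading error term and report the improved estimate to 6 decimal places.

3.916143

r = 1: numerator weight 2, denominator 1.
2×3.9999664675 = 7.9999329350; 7.9999329350 − 4.0837902700 = 3.9161426650
Divide by 2^1 − 1 = 1.
3.9161426650 ÷ 1 = 3.9161426650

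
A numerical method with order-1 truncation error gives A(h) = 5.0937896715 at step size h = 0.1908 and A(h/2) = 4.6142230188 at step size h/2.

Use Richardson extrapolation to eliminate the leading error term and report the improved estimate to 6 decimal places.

r = 1, so 2^r = 2.
A(h/2) − A(h) = 4.6142230188 − 5.0937896715 = -0.4795666527
Divide by 2^1 − 1 = 1: (-0.4795666527)/1 = -0.4795666527
R = 4.6142230188 − 0.4795666527 = 4.1346563661

4.134656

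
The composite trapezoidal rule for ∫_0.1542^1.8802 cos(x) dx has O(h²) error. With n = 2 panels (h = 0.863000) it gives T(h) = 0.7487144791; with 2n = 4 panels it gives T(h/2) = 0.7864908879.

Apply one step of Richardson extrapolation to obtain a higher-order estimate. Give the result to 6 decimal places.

0.799083

Method order is 2; weight 2^2 = 4.
Weighted: 3.1459635516 − 0.7487144791 = 2.3972490725
Divide by 2^2 − 1 = 3.
R = 2.3972490725/3 = 0.7990830242
Shift from A(h/2): +0.0125921363.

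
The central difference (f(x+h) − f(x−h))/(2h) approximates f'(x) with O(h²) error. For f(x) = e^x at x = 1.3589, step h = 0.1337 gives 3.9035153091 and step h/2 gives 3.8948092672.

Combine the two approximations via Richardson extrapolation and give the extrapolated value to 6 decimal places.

The method has order 2: 2^2 = 4.
4·3.8948092672 = 15.5792370688; 15.5792370688 − 3.9035153091 = 11.6757217597
(4·3.8948092672 − 3.9035153091)/(4 − 1) = 3.8919072532

3.891907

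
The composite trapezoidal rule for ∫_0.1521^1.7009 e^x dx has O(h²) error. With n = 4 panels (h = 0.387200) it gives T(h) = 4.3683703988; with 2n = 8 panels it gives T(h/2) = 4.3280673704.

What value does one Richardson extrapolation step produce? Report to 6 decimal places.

r = 2: numerator weight 4, denominator 3.
2^2×A(h/2) = 17.3122694816; minus A(h) gives 12.9438990828.
Divide by 2^2 − 1 = 3.
R = 12.9438990828/3 = 4.3146330276

4.314633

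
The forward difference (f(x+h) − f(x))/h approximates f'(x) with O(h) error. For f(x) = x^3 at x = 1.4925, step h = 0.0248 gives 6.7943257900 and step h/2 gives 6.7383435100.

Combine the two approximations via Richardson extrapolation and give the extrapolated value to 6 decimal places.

r = 1, so 2^r = 2.
2 × 6.7383435100 − 6.7943257900 = 6.6823612300
Denominator 2 − 1 = 1.
6.6823612300 ÷ 1 = 6.6823612300
Correction |R − A(h/2)| = 5.598e-02; gap |A(h/2) − A(h)| = 5.598e-02.

6.682361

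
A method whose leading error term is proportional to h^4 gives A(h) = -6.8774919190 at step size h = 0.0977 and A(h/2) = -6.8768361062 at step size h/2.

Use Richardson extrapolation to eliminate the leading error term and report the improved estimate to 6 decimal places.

r = 4: numerator weight 16, denominator 15.
Weighted: (-110.0293776992) − (-6.8774919190) = -103.1518857802
R = (-103.1518857802)/15 = -6.8767923853
Shift from A(h/2): +0.0000437209.

-6.876792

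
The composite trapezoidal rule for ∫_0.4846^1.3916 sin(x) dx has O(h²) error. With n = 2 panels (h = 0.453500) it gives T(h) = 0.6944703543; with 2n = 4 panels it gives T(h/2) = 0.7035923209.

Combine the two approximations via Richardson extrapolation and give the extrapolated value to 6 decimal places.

r = 2: numerator weight 4, denominator 3.
Numerator 4·A(h/2) − A(h) = 4·0.7035923209 − 0.6944703543 = 2.1198989293
Divide by 2^2 − 1 = 3.
So the Richardson estimate is 0.7066329764.
Correction |R − A(h/2)| = 3.041e-03; gap |A(h/2) − A(h)| = 9.122e-03.

0.706633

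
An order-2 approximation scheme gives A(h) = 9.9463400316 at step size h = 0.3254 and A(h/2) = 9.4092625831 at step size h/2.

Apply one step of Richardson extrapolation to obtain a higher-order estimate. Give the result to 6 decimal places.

9.230237

Order 2 gives 2^r = 4 and 2^r − 1 = 3.
Numerator 4·A(h/2) − A(h) = 4·9.4092625831 − 9.9463400316 = 27.6907103008
Divide by 2^2 − 1 = 3.
Extrapolated: 27.6907103008 / 3 = 9.2302367669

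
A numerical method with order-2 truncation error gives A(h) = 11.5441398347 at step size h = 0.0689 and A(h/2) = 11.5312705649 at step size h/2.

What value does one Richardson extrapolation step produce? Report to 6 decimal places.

The method has order 2: 2^2 = 4.
4·11.5312705649 − 11.5441398347 = 34.5809424249
(4·11.5312705649 − 11.5441398347)/(4 − 1) = 11.5269808083

11.526981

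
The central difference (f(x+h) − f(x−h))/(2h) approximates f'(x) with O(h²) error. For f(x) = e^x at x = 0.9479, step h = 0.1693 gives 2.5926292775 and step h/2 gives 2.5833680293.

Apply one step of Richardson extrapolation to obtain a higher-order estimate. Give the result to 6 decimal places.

2.580281

r = 2, so 2^r = 4.
Weighted: 10.3334721172 − 2.5926292775 = 7.7408428397
(4 × 2.5833680293 − 2.5926292775)/(4 − 1) = 2.5802809466
Gap between inputs: 9.261e-03; correction applied: −0.0030870827.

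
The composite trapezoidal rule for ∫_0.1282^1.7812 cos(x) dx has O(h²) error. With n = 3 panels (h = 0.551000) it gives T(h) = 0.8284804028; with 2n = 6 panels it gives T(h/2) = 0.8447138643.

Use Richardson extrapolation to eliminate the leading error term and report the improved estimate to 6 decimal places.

Leading term ∝ h^2; use weight 4 = 2^2.
Numerator 4·A(h/2) − A(h) = 4·0.8447138643 − 0.8284804028 = 2.5503750544
Denominator 4 − 1 = 3.
R = 2.5503750544/3 = 0.8501250181

0.850125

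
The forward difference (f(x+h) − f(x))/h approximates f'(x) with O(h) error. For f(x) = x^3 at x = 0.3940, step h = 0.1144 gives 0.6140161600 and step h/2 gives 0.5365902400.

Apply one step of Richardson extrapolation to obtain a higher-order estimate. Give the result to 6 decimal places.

Method order is 1; weight 2^1 = 2.
2 × 0.5365902400 = 1.0731804800; 1.0731804800 − 0.6140161600 = 0.4591643200
R = 0.4591643200/1 = 0.4591643200
Correction |R − A(h/2)| = 7.743e-02; gap |A(h/2) − A(h)| = 7.743e-02.

0.459164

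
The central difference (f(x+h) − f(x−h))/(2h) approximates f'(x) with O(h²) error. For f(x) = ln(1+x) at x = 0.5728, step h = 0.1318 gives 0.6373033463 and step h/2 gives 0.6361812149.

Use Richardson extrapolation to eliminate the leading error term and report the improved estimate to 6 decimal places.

0.635807

The method has order 2: 2^2 = 4.
4 × 0.6361812149 − 0.6373033463 = 1.9074215133
1.9074215133 ÷ 3 = 0.6358071711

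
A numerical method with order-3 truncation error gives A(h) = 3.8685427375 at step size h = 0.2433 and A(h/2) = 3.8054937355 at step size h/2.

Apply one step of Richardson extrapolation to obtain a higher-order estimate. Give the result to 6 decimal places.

3.796487

Method order is 3; weight 2^3 = 8.
Numerator 8*A(h/2) − A(h) = 8*3.8054937355 − 3.8685427375 = 26.5754071465
Divide by 2^3 − 1 = 7.
(8*3.8054937355 − 3.8685427375)/(8 − 1) = 3.7964867352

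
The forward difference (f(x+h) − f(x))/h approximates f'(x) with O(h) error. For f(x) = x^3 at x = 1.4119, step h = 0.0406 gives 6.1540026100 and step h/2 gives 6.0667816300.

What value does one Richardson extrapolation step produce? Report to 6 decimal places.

Method order is 1; weight 2^1 = 2.
2·6.0667816300 = 12.1335632600; 12.1335632600 − 6.1540026100 = 5.9795606500
Denominator 2 − 1 = 1.
Result: 5.9795606500
Correction |R − A(h/2)| = 8.722e-02; gap |A(h/2) − A(h)| = 8.722e-02.

5.979561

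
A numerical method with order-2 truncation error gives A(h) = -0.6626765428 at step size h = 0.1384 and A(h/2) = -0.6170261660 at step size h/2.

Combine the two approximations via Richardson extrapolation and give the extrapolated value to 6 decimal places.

The method has order 2: 2^2 = 4.
Top: 4(-0.6170261660) − (-0.6626765428) = -1.8054281212
R = (-1.8054281212)/3 = -0.6018093737

-0.601809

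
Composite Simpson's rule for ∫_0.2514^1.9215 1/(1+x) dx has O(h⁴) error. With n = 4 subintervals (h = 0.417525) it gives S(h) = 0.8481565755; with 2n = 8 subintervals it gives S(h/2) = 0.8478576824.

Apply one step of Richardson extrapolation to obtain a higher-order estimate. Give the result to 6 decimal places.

0.847838

r = 4, so 2^r = 16.
Top: 16(0.8478576824) − (0.8481565755) = 12.7175663429
Extrapolated: 12.7175663429 / 15 = 0.8478377562
Shift from A(h/2): −0.0000199262.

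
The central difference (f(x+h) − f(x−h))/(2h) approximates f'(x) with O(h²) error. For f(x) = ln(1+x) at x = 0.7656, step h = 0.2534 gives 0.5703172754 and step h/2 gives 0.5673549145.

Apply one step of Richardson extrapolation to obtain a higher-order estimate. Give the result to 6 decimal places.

Error is O(h^2); halving h shrinks it by 2^2 = 4.
Weighted: 2.2694196580 − 0.5703172754 = 1.6991023826
Divide by 2^2 − 1 = 3.
Extrapolated: 1.6991023826 / 3 = 0.5663674609
Correction |R − A(h/2)| = 9.875e-04; gap |A(h/2) − A(h)| = 2.962e-03.

0.566367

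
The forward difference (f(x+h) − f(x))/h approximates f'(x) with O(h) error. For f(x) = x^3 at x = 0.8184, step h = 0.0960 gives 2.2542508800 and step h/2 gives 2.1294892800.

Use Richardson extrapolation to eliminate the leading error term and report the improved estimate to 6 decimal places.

2.004728

Order 1 gives 2^r = 2 and 2^r − 1 = 1.
Top: 2(2.1294892800) − (2.2542508800) = 2.0047276800
(2×2.1294892800 − 2.2542508800)/(2 − 1) = 2.0047276800
Correction |R − A(h/2)| = 1.248e-01; gap |A(h/2) − A(h)| = 1.248e-01.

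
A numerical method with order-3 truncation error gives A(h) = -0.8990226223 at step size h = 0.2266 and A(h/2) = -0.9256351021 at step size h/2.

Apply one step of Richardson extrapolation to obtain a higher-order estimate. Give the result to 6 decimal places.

-0.929437

Order 3 gives 2^r = 8 and 2^r − 1 = 7.
2^3*A(h/2) = -7.4050808168; minus A(h) gives -6.5060581945.
Extrapolated: (-6.5060581945) / 7 = -0.9294368849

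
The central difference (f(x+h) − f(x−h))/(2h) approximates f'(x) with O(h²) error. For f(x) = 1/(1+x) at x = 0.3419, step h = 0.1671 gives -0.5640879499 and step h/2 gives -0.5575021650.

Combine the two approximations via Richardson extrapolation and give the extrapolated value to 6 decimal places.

Leading term ∝ h^2; use weight 4 = 2^2.
2^2×A(h/2) = -2.2300086600; minus A(h) gives -1.6659207101.
Divide by 2^2 − 1 = 3.
Extrapolated: (-1.6659207101) / 3 = -0.5553069034
Shift from A(h/2): +0.0021952616.

-0.555307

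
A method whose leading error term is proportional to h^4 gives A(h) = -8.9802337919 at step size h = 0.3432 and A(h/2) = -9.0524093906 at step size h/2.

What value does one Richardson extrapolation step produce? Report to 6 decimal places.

Order 4 gives 2^r = 16 and 2^r − 1 = 15.
A(h/2) − A(h) = -9.0524093906 − (-8.9802337919) = -0.0721755987
Divide by 2^4 − 1 = 15: (-0.0721755987)/15 = -0.0048117066
R = A(h/2) + (A(h/2) − A(h))/15 = -9.0524093906 − 0.0048117066 = -9.0572210972
Gap between inputs: 7.218e-02; correction applied: −0.0048117066.

-9.057221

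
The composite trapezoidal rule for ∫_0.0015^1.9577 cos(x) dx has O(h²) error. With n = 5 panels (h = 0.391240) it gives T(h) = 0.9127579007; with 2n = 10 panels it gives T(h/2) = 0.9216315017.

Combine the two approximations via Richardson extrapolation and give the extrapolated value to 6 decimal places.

0.924589

r = 2: numerator weight 4, denominator 3.
4 × 0.9216315017 − 0.9127579007 = 2.7737681061
2.7737681061 ÷ 3 = 0.9245893687
Gap between inputs: 8.874e-03; correction applied: +0.0029578670.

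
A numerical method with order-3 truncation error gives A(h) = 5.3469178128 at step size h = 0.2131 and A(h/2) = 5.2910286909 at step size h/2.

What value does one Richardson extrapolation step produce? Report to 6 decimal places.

With r = 3 the leading error scales as h^3, so the weight is 2^3 = 8.
Weighted: 42.3282295272 − 5.3469178128 = 36.9813117144
Denominator 8 − 1 = 7.
Result: 5.2830445306
Gap between inputs: 5.589e-02; correction applied: −0.0079841603.

5.283045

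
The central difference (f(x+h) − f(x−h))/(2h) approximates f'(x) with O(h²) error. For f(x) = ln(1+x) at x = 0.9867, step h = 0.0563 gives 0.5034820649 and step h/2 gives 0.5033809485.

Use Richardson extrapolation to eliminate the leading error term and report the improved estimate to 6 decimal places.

0.503347

r = 2, so 2^r = 4.
4×0.5033809485 − 0.5034820649 = 1.5100417291
Denominator 4 − 1 = 3.
R = 1.5100417291/3 = 0.5033472430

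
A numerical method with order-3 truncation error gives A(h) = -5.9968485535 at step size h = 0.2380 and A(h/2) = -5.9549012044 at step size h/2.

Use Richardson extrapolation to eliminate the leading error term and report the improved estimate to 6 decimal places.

-5.948909

r = 3: numerator weight 8, denominator 7.
8·(-5.9549012044) = -47.6392096352; subtract (-5.9968485535) → -41.6423610817
Denominator 8 − 1 = 7.
(8·(-5.9549012044) − (-5.9968485535))/(8 − 1) = -5.9489087260
Shift from A(h/2): +0.0059924784.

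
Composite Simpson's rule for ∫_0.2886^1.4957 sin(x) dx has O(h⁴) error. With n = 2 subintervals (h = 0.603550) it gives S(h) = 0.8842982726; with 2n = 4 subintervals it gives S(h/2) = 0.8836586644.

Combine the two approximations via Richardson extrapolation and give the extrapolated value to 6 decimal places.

0.883616

The method has order 4: 2^4 = 16.
16·0.8836586644 = 14.1385386304; subtract 0.8842982726 → 13.2542403578
Divide by 2^4 − 1 = 15.
13.2542403578 ÷ 15 = 0.8836160239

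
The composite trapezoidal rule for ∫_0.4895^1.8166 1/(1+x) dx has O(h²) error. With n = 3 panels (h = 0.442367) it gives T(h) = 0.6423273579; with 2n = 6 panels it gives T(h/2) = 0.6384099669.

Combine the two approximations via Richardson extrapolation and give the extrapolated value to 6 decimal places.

r = 2: numerator weight 4, denominator 3.
4×0.6384099669 = 2.5536398676; 2.5536398676 − 0.6423273579 = 1.9113125097
Divide by 2^2 − 1 = 3.
Result: 0.6371041699

0.637104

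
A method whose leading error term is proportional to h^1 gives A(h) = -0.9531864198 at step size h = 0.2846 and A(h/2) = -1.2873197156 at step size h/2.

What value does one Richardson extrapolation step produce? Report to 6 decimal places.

Error is O(h^1); halving h shrinks it by 2^1 = 2.
A(h/2) − A(h) = -1.2873197156 − (-0.9531864198) = -0.3341332958
Correction (A(h/2) − A(h))/(2 − 1) = (-0.3341332958)/1 = -0.3341332958
R = -1.2873197156 − 0.3341332958 = -1.6214530114

-1.621453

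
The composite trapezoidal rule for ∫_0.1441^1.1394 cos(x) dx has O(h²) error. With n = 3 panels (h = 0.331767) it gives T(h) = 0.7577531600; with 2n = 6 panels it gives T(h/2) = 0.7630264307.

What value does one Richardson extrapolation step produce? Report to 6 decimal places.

0.764784

r = 2, so 2^r = 4.
Difference of the inputs: 0.7630264307 − 0.7577531600 = 0.0052732707
Divide by 2^2 − 1 = 3: 0.0052732707/3 = 0.0017577569
R = A(h/2) + (A(h/2) − A(h))/3 = 0.7630264307 + 0.0017577569 = 0.7647841876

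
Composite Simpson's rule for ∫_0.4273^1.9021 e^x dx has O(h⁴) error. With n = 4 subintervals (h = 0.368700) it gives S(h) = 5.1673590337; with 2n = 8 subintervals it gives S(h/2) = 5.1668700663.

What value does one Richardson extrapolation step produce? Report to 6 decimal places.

With r = 4 the leading error scales as h^4, so the weight is 2^4 = 16.
16 × 5.1668700663 − 5.1673590337 = 77.5025620271
Denominator 16 − 1 = 15.
77.5025620271 ÷ 15 = 5.1668374685
Gap between inputs: 4.890e-04; correction applied: −0.0000325978.

5.166837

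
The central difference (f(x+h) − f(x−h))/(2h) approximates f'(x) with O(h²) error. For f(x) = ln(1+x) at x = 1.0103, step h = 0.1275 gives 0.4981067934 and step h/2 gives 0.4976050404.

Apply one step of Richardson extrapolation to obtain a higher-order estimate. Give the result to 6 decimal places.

0.497438

r = 2: numerator weight 4, denominator 3.
Numerator 4×A(h/2) − A(h) = 4×0.4976050404 − 0.4981067934 = 1.4923133682
1.4923133682 ÷ 3 = 0.4974377894
Shift from A(h/2): −0.0001672510.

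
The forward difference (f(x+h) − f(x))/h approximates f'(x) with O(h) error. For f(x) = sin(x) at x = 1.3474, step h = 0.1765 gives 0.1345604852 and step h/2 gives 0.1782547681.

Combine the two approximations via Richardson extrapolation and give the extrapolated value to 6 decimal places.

0.221949

Leading term ∝ h^1; use weight 2 = 2^1.
2×0.1782547681 − 0.1345604852 = 0.2219490510
0.2219490510 ÷ 1 = 0.2219490510
Correction |R − A(h/2)| = 4.369e-02; gap |A(h/2) − A(h)| = 4.369e-02.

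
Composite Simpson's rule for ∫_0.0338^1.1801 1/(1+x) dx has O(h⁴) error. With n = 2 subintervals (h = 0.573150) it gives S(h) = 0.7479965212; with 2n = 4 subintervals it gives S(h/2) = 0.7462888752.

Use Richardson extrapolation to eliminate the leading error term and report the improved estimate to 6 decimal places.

r = 4, so 2^r = 16.
Top: 16(0.7462888752) − (0.7479965212) = 11.1926254820
11.1926254820 ÷ 15 = 0.7461750321
Correction |R − A(h/2)| = 1.138e-04; gap |A(h/2) − A(h)| = 1.708e-03.

0.746175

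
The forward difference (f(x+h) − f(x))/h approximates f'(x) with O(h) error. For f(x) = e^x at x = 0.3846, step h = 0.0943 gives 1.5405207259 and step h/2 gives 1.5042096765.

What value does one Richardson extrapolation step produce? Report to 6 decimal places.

1.467899

Leading term ∝ h^1; use weight 2 = 2^1.
2^1×A(h/2) = 3.0084193530; minus A(h) gives 1.4678986271.
Denominator 2 − 1 = 1.
Result: 1.4678986271
Correction |R − A(h/2)| = 3.631e-02; gap |A(h/2) − A(h)| = 3.631e-02.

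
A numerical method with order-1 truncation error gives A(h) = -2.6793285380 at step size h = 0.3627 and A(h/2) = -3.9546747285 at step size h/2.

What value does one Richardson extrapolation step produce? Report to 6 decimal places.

Order 1 gives 2^r = 2 and 2^r − 1 = 1.
2^1 × A(h/2) = -7.9093494570; minus A(h) gives -5.2300209190.
(-5.2300209190) ÷ 1 = -5.2300209190

-5.230021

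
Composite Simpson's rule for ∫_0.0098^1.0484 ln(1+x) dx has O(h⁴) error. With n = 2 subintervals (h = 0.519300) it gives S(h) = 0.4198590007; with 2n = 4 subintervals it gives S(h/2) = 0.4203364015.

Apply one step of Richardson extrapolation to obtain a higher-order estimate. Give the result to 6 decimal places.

0.420368

Method order is 4; weight 2^4 = 16.
2^4·A(h/2) = 6.7253824240; minus A(h) gives 6.3055234233.
Divide by 2^4 − 1 = 15.
So the Richardson estimate is 0.4203682282.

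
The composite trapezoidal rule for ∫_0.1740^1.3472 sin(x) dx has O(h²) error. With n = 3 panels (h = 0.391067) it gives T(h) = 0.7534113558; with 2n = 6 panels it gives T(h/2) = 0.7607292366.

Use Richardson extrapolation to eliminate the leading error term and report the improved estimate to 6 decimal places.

The method has order 2: 2^2 = 4.
Weighted: 3.0429169464 − 0.7534113558 = 2.2895055906
Divide by 2^2 − 1 = 3.
(4×0.7607292366 − 0.7534113558)/(4 − 1) = 0.7631685302

0.763169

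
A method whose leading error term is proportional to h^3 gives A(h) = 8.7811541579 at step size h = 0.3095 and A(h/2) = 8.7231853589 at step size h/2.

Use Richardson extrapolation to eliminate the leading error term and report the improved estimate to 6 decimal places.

8.714904

With r = 3 the leading error scales as h^3, so the weight is 2^3 = 8.
Numerator 8*A(h/2) − A(h) = 8*8.7231853589 − 8.7811541579 = 61.0043287133
(8*8.7231853589 − 8.7811541579)/(8 − 1) = 8.7149041019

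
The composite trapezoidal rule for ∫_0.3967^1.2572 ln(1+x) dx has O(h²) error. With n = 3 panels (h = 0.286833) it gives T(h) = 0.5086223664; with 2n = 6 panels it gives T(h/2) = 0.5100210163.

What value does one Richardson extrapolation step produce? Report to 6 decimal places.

0.510487

Leading term ∝ h^2; use weight 4 = 2^2.
Numerator 4·A(h/2) − A(h) = 4·0.5100210163 − 0.5086223664 = 1.5314616988
Denominator 4 − 1 = 3.
1.5314616988 ÷ 3 = 0.5104872329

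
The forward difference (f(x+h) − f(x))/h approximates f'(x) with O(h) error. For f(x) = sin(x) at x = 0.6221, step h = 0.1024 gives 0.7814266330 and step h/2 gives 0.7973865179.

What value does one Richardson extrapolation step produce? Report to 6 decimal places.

0.813346

The method has order 1: 2^1 = 2.
2*0.7973865179 − 0.7814266330 = 0.8133464028
R = 0.8133464028/1 = 0.8133464028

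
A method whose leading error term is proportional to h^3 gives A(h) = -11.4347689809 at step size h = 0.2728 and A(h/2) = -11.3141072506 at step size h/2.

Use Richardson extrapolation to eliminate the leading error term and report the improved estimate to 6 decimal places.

Leading term ∝ h^3; use weight 8 = 2^3.
8 × (-11.3141072506) = -90.5128580048; (-90.5128580048) − (-11.4347689809) = -79.0780890239
Extrapolated: (-79.0780890239) / 7 = -11.2968698606
Correction |R − A(h/2)| = 1.724e-02; gap |A(h/2) − A(h)| = 1.207e-01.

-11.296870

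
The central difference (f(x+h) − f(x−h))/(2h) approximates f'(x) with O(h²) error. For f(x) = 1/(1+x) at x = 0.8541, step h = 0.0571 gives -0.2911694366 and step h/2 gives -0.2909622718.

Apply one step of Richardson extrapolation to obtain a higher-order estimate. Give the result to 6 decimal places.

Error is O(h^2); halving h shrinks it by 2^2 = 4.
Top: 4(-0.2909622718) − (-0.2911694366) = -0.8726796506
Denominator 4 − 1 = 3.
(4*(-0.2909622718) − (-0.2911694366))/(4 − 1) = -0.2908932169

-0.290893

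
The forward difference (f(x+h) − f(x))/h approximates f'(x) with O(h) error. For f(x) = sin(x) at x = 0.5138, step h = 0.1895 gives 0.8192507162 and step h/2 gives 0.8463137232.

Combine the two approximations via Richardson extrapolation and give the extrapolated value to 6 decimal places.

Method order is 1; weight 2^1 = 2.
2*0.8463137232 − 0.8192507162 = 0.8733767302
Divide by 2^1 − 1 = 1.
(2*0.8463137232 − 0.8192507162)/(2 − 1) = 0.8733767302
Gap between inputs: 2.706e-02; correction applied: +0.0270630070.

0.873377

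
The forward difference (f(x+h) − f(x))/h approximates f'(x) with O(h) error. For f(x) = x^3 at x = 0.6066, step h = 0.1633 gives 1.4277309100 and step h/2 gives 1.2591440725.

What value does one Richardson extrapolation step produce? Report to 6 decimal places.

r = 1: numerator weight 2, denominator 1.
Top: 2(1.2591440725) − (1.4277309100) = 1.0905572350
Divide by 2^1 − 1 = 1.
So the Richardson estimate is 1.0905572350.
Correction |R − A(h/2)| = 1.686e-01; gap |A(h/2) − A(h)| = 1.686e-01.

1.090557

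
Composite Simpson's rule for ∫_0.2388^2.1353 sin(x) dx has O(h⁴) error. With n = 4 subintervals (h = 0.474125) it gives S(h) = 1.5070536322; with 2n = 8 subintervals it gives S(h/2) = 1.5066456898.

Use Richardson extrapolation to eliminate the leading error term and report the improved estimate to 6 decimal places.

1.506618

Error is O(h^4); halving h shrinks it by 2^4 = 16.
Numerator 16 × A(h/2) − A(h) = 16 × 1.5066456898 − 1.5070536322 = 22.5992774046
(16 × 1.5066456898 − 1.5070536322)/(16 − 1) = 1.5066184936
Correction |R − A(h/2)| = 2.720e-05; gap |A(h/2) − A(h)| = 4.079e-04.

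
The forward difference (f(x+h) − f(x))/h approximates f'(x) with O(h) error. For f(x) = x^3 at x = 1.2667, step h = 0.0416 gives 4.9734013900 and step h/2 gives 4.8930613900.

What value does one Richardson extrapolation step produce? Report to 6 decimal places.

4.812721

Error is O(h^1); halving h shrinks it by 2^1 = 2.
2·4.8930613900 = 9.7861227800; 9.7861227800 − 4.9734013900 = 4.8127213900
Divide by 2^1 − 1 = 1.
Extrapolated: 4.8127213900 / 1 = 4.8127213900
Shift from A(h/2): −0.0803400000.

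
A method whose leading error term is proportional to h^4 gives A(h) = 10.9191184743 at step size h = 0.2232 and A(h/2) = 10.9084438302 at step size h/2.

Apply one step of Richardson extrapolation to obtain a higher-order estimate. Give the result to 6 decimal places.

10.907732

r = 4: numerator weight 16, denominator 15.
16·10.9084438302 = 174.5351012832; subtract 10.9191184743 → 163.6159828089
Divide by 2^4 − 1 = 15.
Result: 10.9077321873
Shift from A(h/2): −0.0007116429.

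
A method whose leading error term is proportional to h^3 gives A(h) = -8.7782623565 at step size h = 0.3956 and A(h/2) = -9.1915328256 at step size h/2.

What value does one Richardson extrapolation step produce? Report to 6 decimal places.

Error is O(h^3); halving h shrinks it by 2^3 = 8.
Difference of the inputs: -9.1915328256 − (-8.7782623565) = -0.4132704691
Correction (A(h/2) − A(h))/(8 − 1) = (-0.4132704691)/7 = -0.0590386384
R = -9.1915328256 − 0.0590386384 = -9.2505714640
Gap between inputs: 4.133e-01; correction applied: −0.0590386384.

-9.250571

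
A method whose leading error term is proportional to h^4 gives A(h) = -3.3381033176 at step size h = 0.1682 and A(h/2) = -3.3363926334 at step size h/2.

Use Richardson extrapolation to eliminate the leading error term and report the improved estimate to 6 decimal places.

-3.336279

Method order is 4; weight 2^4 = 16.
2^4·A(h/2) = -53.3822821344; minus A(h) gives -50.0441788168.
Extrapolated: (-50.0441788168) / 15 = -3.3362785878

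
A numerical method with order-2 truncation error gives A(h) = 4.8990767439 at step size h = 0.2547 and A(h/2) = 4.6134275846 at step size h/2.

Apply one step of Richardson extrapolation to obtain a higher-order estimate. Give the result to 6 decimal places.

4.518211

The method has order 2: 2^2 = 4.
2^2 × A(h/2) = 18.4537103384; minus A(h) gives 13.5546335945.
Extrapolated: 13.5546335945 / 3 = 4.5182111982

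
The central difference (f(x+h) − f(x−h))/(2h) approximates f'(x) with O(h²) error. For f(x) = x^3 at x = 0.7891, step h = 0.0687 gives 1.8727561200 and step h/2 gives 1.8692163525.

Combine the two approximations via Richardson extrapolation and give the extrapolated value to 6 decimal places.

1.868036

Leading term ∝ h^2; use weight 4 = 2^2.
Weighted: 7.4768654100 − 1.8727561200 = 5.6041092900
Extrapolated: 5.6041092900 / 3 = 1.8680364300
Gap between inputs: 3.540e-03; correction applied: −0.0011799225.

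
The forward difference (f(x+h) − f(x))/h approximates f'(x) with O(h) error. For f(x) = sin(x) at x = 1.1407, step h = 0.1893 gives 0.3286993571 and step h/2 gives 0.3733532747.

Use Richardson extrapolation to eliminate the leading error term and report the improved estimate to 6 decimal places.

Leading term ∝ h^1; use weight 2 = 2^1.
2·0.3733532747 = 0.7467065494; 0.7467065494 − 0.3286993571 = 0.4180071923
Denominator 2 − 1 = 1.
So the Richardson estimate is 0.4180071923.

0.418007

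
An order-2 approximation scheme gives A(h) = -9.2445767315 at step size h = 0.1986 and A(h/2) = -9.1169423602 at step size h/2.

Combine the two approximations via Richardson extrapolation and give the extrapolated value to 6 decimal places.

Order 2 gives 2^r = 4 and 2^r − 1 = 3.
Top: 4(-9.1169423602) − (-9.2445767315) = -27.2231927093
R = (-27.2231927093)/3 = -9.0743975698
Shift from A(h/2): +0.0425447904.

-9.074398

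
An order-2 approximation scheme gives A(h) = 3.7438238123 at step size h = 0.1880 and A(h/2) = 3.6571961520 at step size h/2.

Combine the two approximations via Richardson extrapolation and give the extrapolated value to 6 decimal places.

Order 2 gives 2^r = 4 and 2^r − 1 = 3.
Difference of the inputs: 3.6571961520 − 3.7438238123 = -0.0866276603
Correction (A(h/2) − A(h))/(4 − 1) = (-0.0866276603)/3 = -0.0288758868
R = 3.6571961520 − 0.0288758868 = 3.6283202652
Correction |R − A(h/2)| = 2.888e-02; gap |A(h/2) − A(h)| = 8.663e-02.

3.628320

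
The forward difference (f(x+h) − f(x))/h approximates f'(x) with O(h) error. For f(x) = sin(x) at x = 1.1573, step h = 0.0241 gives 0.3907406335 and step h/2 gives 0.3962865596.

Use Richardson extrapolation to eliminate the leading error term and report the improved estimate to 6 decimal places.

0.401832

Order 1 gives 2^r = 2 and 2^r − 1 = 1.
2·0.3962865596 = 0.7925731192; subtract 0.3907406335 → 0.4018324857
Denominator 2 − 1 = 1.
Extrapolated: 0.4018324857 / 1 = 0.4018324857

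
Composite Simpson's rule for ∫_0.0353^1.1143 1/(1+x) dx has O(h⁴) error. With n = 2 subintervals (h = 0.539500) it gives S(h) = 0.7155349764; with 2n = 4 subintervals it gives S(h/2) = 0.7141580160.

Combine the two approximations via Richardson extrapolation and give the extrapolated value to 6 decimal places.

r = 4, so 2^r = 16.
2^4*A(h/2) = 11.4265282560; minus A(h) gives 10.7109932796.
10.7109932796 ÷ 15 = 0.7140662186
Gap between inputs: 1.377e-03; correction applied: −0.0000917974.

0.714066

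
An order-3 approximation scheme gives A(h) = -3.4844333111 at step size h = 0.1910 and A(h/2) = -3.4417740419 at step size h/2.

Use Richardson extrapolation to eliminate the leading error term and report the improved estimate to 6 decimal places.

-3.435680

Leading term ∝ h^3; use weight 8 = 2^3.
Weighted: (-27.5341923352) − (-3.4844333111) = -24.0497590241
(-24.0497590241) ÷ 7 = -3.4356798606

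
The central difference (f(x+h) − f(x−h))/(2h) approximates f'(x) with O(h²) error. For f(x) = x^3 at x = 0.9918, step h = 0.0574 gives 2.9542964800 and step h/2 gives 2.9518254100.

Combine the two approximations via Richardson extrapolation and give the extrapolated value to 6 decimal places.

2.951002

r = 2, so 2^r = 4.
Top: 4(2.9518254100) − (2.9542964800) = 8.8530051600
Denominator 4 − 1 = 3.
R = 8.8530051600/3 = 2.9510017200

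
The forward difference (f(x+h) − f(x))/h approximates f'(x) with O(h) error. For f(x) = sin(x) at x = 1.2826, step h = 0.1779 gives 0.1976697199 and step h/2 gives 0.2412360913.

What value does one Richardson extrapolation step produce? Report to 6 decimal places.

0.284802

r = 1: numerator weight 2, denominator 1.
2×0.2412360913 = 0.4824721826; subtract 0.1976697199 → 0.2848024627
Extrapolated: 0.2848024627 / 1 = 0.2848024627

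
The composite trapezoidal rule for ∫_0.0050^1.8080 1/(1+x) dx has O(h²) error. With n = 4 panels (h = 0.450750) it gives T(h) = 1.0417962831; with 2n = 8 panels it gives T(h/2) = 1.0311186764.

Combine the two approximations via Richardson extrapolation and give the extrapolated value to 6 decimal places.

1.027559

r = 2, so 2^r = 4.
Numerator 4 × A(h/2) − A(h) = 4 × 1.0311186764 − 1.0417962831 = 3.0826784225
3.0826784225 ÷ 3 = 1.0275594742
Shift from A(h/2): −0.0035592022.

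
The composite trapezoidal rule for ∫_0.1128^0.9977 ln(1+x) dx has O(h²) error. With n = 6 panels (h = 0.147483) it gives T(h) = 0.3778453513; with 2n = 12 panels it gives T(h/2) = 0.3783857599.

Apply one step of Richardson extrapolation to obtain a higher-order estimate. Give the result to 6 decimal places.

Order 2 gives 2^r = 4 and 2^r − 1 = 3.
4×0.3783857599 = 1.5135430396; 1.5135430396 − 0.3778453513 = 1.1356976883
Divide by 2^2 − 1 = 3.
So the Richardson estimate is 0.3785658961.
Correction |R − A(h/2)| = 1.801e-04; gap |A(h/2) − A(h)| = 5.404e-04.

0.378566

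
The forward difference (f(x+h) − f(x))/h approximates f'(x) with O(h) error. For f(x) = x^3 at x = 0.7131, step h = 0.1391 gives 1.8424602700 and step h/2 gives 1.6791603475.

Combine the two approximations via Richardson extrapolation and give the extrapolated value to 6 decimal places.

1.515860

Method order is 1; weight 2^1 = 2.
Numerator 2×A(h/2) − A(h) = 2×1.6791603475 − 1.8424602700 = 1.5158604250
Divide by 2^1 − 1 = 1.
Result: 1.5158604250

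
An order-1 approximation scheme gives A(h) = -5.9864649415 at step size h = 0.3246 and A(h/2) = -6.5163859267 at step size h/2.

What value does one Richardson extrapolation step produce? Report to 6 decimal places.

-7.046307

Order 1 gives 2^r = 2 and 2^r − 1 = 1.
Top: 2(-6.5163859267) − (-5.9864649415) = -7.0463069119
Divide by 2^1 − 1 = 1.
So the Richardson estimate is -7.0463069119.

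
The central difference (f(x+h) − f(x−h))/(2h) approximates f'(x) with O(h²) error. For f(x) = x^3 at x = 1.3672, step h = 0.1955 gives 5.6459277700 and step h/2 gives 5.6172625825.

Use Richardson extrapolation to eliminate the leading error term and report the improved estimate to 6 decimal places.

The method has order 2: 2^2 = 4.
A(h/2) − A(h) = 5.6172625825 − 5.6459277700 = -0.0286651875
Divide by 2^2 − 1 = 3: (-0.0286651875)/3 = -0.0095550625
R = 5.6172625825 − 0.0095550625 = 5.6077075200

5.607708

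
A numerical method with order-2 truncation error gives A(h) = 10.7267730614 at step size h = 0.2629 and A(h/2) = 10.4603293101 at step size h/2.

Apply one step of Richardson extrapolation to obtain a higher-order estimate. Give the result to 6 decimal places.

Method order is 2; weight 2^2 = 4.
4 × 10.4603293101 − 10.7267730614 = 31.1145441790
Denominator 4 − 1 = 3.
Extrapolated: 31.1145441790 / 3 = 10.3715147263
Correction |R − A(h/2)| = 8.881e-02; gap |A(h/2) − A(h)| = 2.664e-01.

10.371515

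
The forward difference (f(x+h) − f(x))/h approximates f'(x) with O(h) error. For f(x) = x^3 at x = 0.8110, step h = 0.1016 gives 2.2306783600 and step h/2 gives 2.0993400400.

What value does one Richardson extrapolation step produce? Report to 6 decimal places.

1.968002

With r = 1 the leading error scales as h^1, so the weight is 2^1 = 2.
Weighted: 4.1986800800 − 2.2306783600 = 1.9680017200
1.9680017200 ÷ 1 = 1.9680017200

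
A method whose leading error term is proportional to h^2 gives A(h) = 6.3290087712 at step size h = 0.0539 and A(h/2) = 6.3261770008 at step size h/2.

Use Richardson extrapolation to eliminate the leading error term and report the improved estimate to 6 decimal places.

6.325233

r = 2, so 2^r = 4.
4·6.3261770008 = 25.3047080032; 25.3047080032 − 6.3290087712 = 18.9756992320
18.9756992320 ÷ 3 = 6.3252330773
Shift from A(h/2): −0.0009439235.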